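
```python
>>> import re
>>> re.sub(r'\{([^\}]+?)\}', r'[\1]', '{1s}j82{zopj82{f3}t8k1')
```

'[1s]j82[zopj82{f3]t8k1'

`\1` in the replacement pulls in group 1's text for each match.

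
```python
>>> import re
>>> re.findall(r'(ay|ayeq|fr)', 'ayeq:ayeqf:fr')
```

['ay', 'ay', 'fr']

The regex engine tests alternatives in the order written; an earlier branch that matches wins even if a later one would match more.
Matches: at [0:2] match 'ay', group 1 = 'ay'; at [5:7] match 'ay', group 1 = 'ay'; at [11:13] match 'fr', group 1 = 'fr'.
`findall` collects group 1 from each match (3 total).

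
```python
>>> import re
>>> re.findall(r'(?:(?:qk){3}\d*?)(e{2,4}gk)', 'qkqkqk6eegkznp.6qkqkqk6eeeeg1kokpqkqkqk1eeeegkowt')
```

Pattern: the literal 'qk' repeated 3 times, then zero or more of a digit (lazy) (non-capturing group); then 2 to 4 of a literal 'e', then the literal 'gk' (captured).
Walking the string: at [0:11] match 'qkqkqk6eegk', group 1 = 'eegk'; at [33:46] match 'qkqkqk1eeeegk', group 1 = 'eeeegk'.
Because there's exactly one group, `findall` drops the full match and keeps group 1 from each hit.

['eegk', 'eeeegk']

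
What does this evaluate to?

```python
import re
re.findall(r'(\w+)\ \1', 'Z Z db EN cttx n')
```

['Z']

The backreference `\1` re-matches whatever the first group consumed, character for character.
Scanning left to right: at [0:3] match 'Z Z', group 1 = 'Z'.
`findall` collects group 1 from the one match (1 total).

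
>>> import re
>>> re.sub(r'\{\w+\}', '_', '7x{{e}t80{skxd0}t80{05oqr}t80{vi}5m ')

`sub` substitutes '_' at each match site.

'7x{_t80_t80_t80_5m '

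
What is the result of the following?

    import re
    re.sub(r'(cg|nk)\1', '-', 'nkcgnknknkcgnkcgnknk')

After group 1 captures some text, `\1` only succeeds where that same text appears again.
`sub` substitutes '-' at each match site.

'nkcg-nkcgnkcg-'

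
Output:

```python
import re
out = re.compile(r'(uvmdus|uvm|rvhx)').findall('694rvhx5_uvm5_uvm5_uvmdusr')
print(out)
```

['rvhx', 'uvm', 'uvm', 'uvmdus']

Branches in `(...|...)` are attempted left-to-right; the first branch that allows the whole pattern to succeed is taken.
Matches: at [3:7] match 'rvhx', group 1 = 'rvhx'; at [9:12] match 'uvm', group 1 = 'uvm'; at [14:17] match 'uvm', group 1 = 'uvm'; at [19:25] match 'uvmdus', group 1 = 'uvmdus'.
One capturing group, so `findall` returns just the captured substring from each match — 4 in all.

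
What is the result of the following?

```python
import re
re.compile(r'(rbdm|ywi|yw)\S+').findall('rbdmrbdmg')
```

['rbdm']

Matches: at [0:9] match 'rbdmrbdmg', group 1 = 'rbdm'.
Because there's exactly one group, `findall` drops the full match and keeps group 1 from the one hit.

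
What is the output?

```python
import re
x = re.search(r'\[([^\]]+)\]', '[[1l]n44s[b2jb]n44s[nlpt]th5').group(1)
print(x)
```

[1l

The match spans [0:5] → '[[1l]'.
Captured: group 1 = '[1l'.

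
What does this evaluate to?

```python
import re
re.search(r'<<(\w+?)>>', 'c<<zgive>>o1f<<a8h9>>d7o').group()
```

`search` walks the string left to right and returns the first match it finds.
The match spans [1:10] → '<<zgive>>'.
Captured: group 1 = 'zgive'.

'<<zgive>>'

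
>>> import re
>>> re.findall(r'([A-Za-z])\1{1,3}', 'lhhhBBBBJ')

`\1` has to match the exact text group 1 already captured.
Matches: at [1:4] match 'hhh', group 1 = 'h'; at [4:8] match 'BBBB', group 1 = 'B'.
`findall` collects group 1 from each match (2 total).

['h', 'B']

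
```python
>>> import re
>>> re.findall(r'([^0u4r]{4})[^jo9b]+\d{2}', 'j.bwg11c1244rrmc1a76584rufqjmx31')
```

Pattern: exactly 4 of any character except [0u4r] (captured); then one or more of any character except [jo9b], then exactly 2 of a digit.
`findall` collects group 1 from each match (2 total).

['j.bw', 'fqjm']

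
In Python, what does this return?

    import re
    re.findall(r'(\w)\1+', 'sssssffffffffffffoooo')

A backreference is literal: `\1` must see the identical characters the first group matched.
With a single group, `findall` returns only what that group captured — 3 items.

['s', 'f', 'o']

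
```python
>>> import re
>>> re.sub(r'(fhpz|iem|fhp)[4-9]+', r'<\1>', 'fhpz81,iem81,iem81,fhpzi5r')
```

`\1` in the replacement pulls in group 1's text for each match.

'<fhpz>1,<iem>1,<iem>1,fhpzi5r'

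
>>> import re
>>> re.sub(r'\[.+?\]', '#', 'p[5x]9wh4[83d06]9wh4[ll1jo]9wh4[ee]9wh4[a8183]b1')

A `+?`/`*?`/`{m,n}?` starts at its minimum and grows only as far as needed for what follows to match.
Each match is replaced by '#'.

'p#9wh4#9wh4#9wh4#9wh4#b1'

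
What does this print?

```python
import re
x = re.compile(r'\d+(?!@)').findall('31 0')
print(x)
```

A negative assertion filters positions out without eating any characters.
No capturing groups, so `findall` returns the 2 full match strings.

['31', '0']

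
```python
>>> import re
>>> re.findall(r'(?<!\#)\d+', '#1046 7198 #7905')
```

['046', '7198', '905']

A negative assertion filters positions out without eating any characters.
Matches: at [2:5] → '046'; at [6:10] → '7198'; at [13:16] → '905'.
Since nothing is captured, `findall` lists the 3 matched substrings directly.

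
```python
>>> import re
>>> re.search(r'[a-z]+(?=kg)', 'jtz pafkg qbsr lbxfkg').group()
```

'paf'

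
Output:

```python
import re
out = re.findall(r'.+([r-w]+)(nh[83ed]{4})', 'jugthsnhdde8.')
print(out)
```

[('s', 'nhdde8')]

This matches one or more of any character; then one or more of a character in [r-w] (captured); then the literal 'nh', then exactly 4 of one of [83ed] (captured).
Walking the string: at [0:12] match 'jugthsnhdde8', groups = ('s', 'nhdde8').
2 groups means the one result is a tuple of 2 captured strings — 1 here.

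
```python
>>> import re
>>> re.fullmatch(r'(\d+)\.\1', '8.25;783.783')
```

None

`re.fullmatch` requires the pattern to consume the entire string.
Here there's no way to consume every character, so the call returns None.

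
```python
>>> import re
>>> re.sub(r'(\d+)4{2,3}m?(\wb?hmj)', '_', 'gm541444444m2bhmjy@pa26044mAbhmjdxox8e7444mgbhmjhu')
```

The pattern matches one or more of a digit (captured); then 2 to 3 of a literal '4', then optionally a literal 'm'; then a word character, then optionally the literal 'b', then the literal 'hmj' (captured).
Matches: at [2:17] → '541444444m2bhmj'; at [21:32] → '26044mAbhmj'; at [38:48] → '7444mgbhmj'.
Every occurrence is swapped for '_'.

'gm_y@pa_dxox8e_hu'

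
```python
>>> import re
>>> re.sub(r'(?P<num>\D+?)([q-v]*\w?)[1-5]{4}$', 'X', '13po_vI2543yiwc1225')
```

Each match is replaced by 'X'.

'13po_vI2543X'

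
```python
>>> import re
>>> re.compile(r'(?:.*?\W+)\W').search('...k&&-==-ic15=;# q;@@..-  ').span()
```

(0, 3)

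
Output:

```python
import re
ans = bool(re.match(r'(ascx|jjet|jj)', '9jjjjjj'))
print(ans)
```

False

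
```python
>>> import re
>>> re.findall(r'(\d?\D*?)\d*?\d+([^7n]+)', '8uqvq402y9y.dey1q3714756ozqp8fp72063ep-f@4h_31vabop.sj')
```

The pattern matches optionally a digit, then zero or more of a non-digit (lazy) (captured); then zero or more of a digit (lazy), then one or more of a digit; then one or more of any character except [7n] (captured).
Matches: at [0:18] match '8uqvq402y9y.dey1q3', groups = ('8uqvq', 'y9y.dey1q3'); at [18:31] match '714756ozqp8fp', groups = ('7', 'ozqp8fp'); at [31:54] match '72063ep-f@4h_31vabop.sj', groups = ('7', 'ep-f@4h_31vabop.sj').
With 2 capturing groups, `findall` returns a 2-tuple per match.

[('8uqvq', 'y9y.dey1q3'), ('7', 'ozqp8fp'), ('7', 'ep-f@4h_31vabop.sj')]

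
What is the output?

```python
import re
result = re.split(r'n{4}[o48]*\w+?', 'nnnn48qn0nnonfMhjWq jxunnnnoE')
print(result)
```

['', 'n0nnonfMhjWq jxu', '']

With the lazy modifier that quantifier settles for the fewest repetitions that let the rest of the pattern succeed (the atoms after it are unaffected and can still be greedy).
Each match becomes a cut point; 3 segments remain.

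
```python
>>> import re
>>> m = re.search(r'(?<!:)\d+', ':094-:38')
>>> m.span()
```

(2, 4)

`(?!…)`/`(?<!…)` only lets a position through if the neighbouring text does NOT match; no characters are consumed.
`search` walks the string left to right and returns the first match it finds.
The match spans [2:4] → '94'.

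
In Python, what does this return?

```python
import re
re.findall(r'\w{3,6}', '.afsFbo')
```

['afsFbo']

No capturing groups, so `findall` returns the 1 full match string.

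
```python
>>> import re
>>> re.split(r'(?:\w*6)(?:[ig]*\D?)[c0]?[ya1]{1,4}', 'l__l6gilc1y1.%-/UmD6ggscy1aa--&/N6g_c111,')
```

This matches zero or more of a word character, then the literal '6' (non-capturing group); then zero or more of one of [ig], then optionally a non-digit (non-capturing group); then optionally one of [c0], then 1 to 4 of one of [ya1].
Matches to split on: at [0:12] → 'l__l6gilc1y1'; at [16:28] → 'UmD6ggscy1aa'; at [32:40] → 'N6g_c111'.
`split` removes every match and returns the 4 fragments in between.

['', '.%-/', '--&/', ',']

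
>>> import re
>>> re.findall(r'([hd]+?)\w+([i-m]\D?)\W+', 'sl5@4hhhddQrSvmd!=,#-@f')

A non-greedy quantifier consumes as few characters as it can — just enough that the remainder of the pattern still matches from where it stops; whatever follows it matches normally.
With 2 capturing groups, `findall` returns a 2-tuple per match.

[('h', 'md')]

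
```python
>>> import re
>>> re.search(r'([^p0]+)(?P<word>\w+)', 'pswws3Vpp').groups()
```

Pattern: one or more of any character except [p0] (captured); then one or more of a word character (captured as 'word').
Unlike `match`, `search` isn't anchored — it looks for the pattern anywhere in the string.
The match spans [1:9] → 'swws3Vpp'.
Captured: group 1 = 'swws3V', group 2 = 'pp'.

('swws3V', 'pp')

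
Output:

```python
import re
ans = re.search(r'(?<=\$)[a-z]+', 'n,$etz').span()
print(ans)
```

(3, 6)

Because the assertion is zero-width, the text it checks is not consumed and won't appear in the result.
The match spans [3:6] → 'etz'.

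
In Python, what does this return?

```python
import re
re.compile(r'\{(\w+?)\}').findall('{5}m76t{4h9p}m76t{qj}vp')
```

['5', '4h9p', 'qj']

Walking the string: at [0:3] match '{5}', group 1 = '5'; at [7:13] match '{4h9p}', group 1 = '4h9p'; at [17:21] match '{qj}', group 1 = 'qj'.
`findall` collects group 1 from each match (3 total).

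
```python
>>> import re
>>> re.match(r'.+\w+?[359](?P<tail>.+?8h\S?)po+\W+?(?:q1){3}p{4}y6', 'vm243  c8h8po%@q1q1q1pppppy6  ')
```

None

Pattern: one or more of any character; then one or more of a word character (lazy), then one of [359]; then one or more of any character (lazy), then the literal '8h', then optionally a non-whitespace character (captured as 'tail'); then a literal 'p', then one or more of a literal 'o', then one or more of a non-word character (lazy); then the literal 'q1' repeated 3 times, then exactly 4 of the literal 'p', then the literal 'y6'.
With `match`, the pattern is implicitly anchored at the beginning.
Here the string doesn't start with a match, so the call returns None.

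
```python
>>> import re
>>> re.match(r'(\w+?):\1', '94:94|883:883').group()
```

'94:94'

A backreference is literal: `\1` must see the identical characters the first group matched.
`match` is anchored at position 0; if the pattern doesn't fit there, it returns None.
The match spans [0:5] → '94:94'.
Captured: group 1 = '94'.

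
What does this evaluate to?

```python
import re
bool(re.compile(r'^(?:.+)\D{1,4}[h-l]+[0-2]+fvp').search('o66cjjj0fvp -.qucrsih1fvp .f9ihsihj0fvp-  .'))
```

True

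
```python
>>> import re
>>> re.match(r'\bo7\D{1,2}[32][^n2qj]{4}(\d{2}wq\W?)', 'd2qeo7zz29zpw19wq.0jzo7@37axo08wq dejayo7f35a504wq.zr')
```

`re.match` only tries the pattern at the start of the string.
Here the pattern fails at index 0, so the call returns None.

None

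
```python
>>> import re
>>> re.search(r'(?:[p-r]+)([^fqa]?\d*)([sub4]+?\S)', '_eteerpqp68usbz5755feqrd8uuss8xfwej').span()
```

(5, 13)

This matches one or more of a character in [p-r] (non-capturing group); then optionally any character except [fqa], then zero or more of a digit (captured); then one or more of one of [sub4] (lazy), then a non-whitespace character (captured).
With the lazy modifier that quantifier settles for the fewest repetitions that let the rest of the pattern succeed (the atoms after it are unaffected and can still be greedy).
Unlike `match`, `search` isn't anchored — it looks for the pattern anywhere in the string.
The match spans [5:13] → 'rpqp68us'.
Captured: group 1 = '68', group 2 = 'us'.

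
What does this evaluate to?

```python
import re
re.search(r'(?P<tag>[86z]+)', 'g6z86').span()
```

The pattern matches one or more of one of [86z] (captured as 'tag').
Unlike `match`, `search` isn't anchored — it looks for the pattern anywhere in the string.
The match spans [1:5] → '6z86'.
Captured: group 1 = '6z86'.

(1, 5)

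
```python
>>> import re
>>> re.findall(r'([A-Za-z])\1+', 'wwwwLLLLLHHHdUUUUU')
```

The backreference `\1` re-matches whatever the first group consumed, character for character.
Walking the string: at [0:4] match 'wwww', group 1 = 'w'; at [4:9] match 'LLLLL', group 1 = 'L'; at [9:12] match 'HHH', group 1 = 'H'; at [13:18] match 'UUUUU', group 1 = 'U'.
`findall` collects group 1 from each match (4 total).

['w', 'L', 'H', 'U']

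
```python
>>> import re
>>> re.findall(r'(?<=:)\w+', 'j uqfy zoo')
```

[]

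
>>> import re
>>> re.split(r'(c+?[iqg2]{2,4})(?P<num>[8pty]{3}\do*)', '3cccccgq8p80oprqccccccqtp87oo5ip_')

Pattern: one or more of a literal 'c' (lazy), then 2 to 4 of one of [iqg2] (captured); then exactly 3 of one of [8pty], then a digit, then zero or more of a literal 'o' (captured as 'num').
Matches to split on: at [1:13] → 'cccccgq8p80o'.
The group in the pattern means `split` returns the separators' captures alongside the pieces.

['3', 'cccccgq', '8p80o', 'prqccccccqtp87oo5ip_']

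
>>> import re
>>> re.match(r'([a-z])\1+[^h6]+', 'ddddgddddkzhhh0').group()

After group 1 captures some text, `\1` only succeeds where that same text appears again.
With `match`, the pattern is implicitly anchored at the beginning.
The match spans [0:11] → 'ddddgddddkz'.
Captured: group 1 = 'd'.

'ddddgddddkz'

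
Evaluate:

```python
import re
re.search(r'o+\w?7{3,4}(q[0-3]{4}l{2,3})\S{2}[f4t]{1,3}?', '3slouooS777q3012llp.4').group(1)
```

Pattern: one or more of a literal 'o', then optionally a word character, then 3 to 4 of a literal '7'; then the literal 'q', then exactly 4 of a character in [0-3], then 2 to 3 of the literal 'l' (captured); then exactly 2 of a non-whitespace character, then 1 to 3 of one of [f4t] (lazy).
`re.search` tries every starting position until one works.
The match spans [5:21] → 'ooS777q3012llp.4'.
Captured: group 1 = 'q3012ll'.

'q3012ll'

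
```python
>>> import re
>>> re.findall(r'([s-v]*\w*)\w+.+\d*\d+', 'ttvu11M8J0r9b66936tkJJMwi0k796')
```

['ttvu11M8J0r9b66936tkJJMwi0k']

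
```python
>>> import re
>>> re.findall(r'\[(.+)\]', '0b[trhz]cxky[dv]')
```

['trhz]cxky[dv']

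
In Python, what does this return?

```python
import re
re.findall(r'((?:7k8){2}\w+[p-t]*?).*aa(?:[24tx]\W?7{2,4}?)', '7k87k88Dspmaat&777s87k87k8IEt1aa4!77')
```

['7k87k88Dspmaat']

This matches the literal '7k8' repeated 2 times, then one or more of a word character, then zero or more of a character in [p-t] (lazy) (captured); then zero or more of any character, then the literal 'aa'; then one of [24tx], then optionally a non-word character, then 2 to 4 of the literal '7' (lazy) (non-capturing group).
Scanning left to right: at [0:36] match '7k87k88Dspmaat&777s87k87k8IEt1aa4!77', group 1 = '7k87k88Dspmaat'.
Because there's exactly one group, `findall` drops the full match and keeps group 1 from the one hit.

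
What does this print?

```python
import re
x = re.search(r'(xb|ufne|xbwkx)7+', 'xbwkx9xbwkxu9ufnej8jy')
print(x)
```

Here the pattern never matches, so the call returns None.

None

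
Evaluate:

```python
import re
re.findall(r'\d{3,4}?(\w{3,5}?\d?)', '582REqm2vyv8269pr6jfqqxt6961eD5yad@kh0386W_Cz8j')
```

['REq', '9pr6', '1eD5', '6W_']

Pattern: 3 to 4 of a digit (lazy); then 3 to 5 of a word character (lazy), then optionally a digit (captured).
With the lazy modifier that quantifier settles for the fewest repetitions that let the rest of the pattern succeed (the atoms after it are unaffected and can still be greedy).
Matches: at [0:6] match '582REq', group 1 = 'REq'; at [11:18] match '8269pr6', group 1 = '9pr6'; at [24:31] match '6961eD5', group 1 = '1eD5'; at [37:43] match '0386W_', group 1 = '6W_'.
With a single group, `findall` returns only what that group captured — 4 items.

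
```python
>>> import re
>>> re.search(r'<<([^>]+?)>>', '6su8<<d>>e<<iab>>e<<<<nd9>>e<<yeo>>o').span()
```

(4, 9)

Unlike `match`, `search` isn't anchored — it looks for the pattern anywhere in the string.
The match spans [4:9] → '<<d>>'.
Captured: group 1 = 'd'.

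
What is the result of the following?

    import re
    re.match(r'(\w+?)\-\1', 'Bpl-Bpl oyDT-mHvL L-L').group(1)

'Bpl'

`\1` has to match the exact text group 1 already captured.
`re.match` won't scan ahead — the pattern has to work from the very first character.
The match spans [0:7] → 'Bpl-Bpl'.
Captured: group 1 = 'Bpl'.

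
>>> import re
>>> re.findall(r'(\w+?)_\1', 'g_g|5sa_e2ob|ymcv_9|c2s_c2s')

`\1` has to match the exact text group 1 already captured.
Matches: at [0:3] match 'g_g', group 1 = 'g'; at [20:27] match 'c2s_c2s', group 1 = 'c2s'.
Because there's exactly one group, `findall` drops the full match and keeps group 1 from each hit.

['g', 'c2s']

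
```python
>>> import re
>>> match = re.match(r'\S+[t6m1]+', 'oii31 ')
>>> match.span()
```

(0, 5)

`re.match` only tries the pattern at the start of the string.
The match spans [0:5] → 'oii31'.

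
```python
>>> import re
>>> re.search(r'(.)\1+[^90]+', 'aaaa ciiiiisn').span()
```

(0, 13)

`\1` has to match the exact text group 1 already captured.
`re.search` scans for the first position where the pattern succeeds.
The match spans [0:13] → 'aaaa ciiiiisn'.
Captured: group 1 = 'a'.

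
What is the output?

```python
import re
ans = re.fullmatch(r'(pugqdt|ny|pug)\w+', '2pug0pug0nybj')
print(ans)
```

None

`re.fullmatch` is like wrapping the pattern in `^…$` (in single-line mode).
Here there's no way to consume every character, so the call returns None.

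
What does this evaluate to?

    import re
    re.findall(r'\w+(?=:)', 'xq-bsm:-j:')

Lookahead/lookbehind check context without consuming it, so the matched span excludes the asserted characters.
`findall` yields the raw match text (2 of them) because the pattern has no groups.

['bsm', 'j']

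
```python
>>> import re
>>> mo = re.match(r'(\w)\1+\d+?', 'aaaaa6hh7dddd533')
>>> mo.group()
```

`match` is anchored at position 0; if the pattern doesn't fit there, it returns None.
The match spans [0:6] → 'aaaaa6'.

'aaaaa6'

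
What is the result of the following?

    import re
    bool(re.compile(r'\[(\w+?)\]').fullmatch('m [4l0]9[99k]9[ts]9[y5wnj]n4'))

False

For `fullmatch`, every character of the input must be accounted for by the pattern.
Here the pattern can't cover the whole string, so the call returns None, and `bool(None)` is False.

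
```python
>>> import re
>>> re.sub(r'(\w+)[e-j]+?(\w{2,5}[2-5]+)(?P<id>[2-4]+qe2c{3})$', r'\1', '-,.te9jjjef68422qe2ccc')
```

'-,.te9jjje'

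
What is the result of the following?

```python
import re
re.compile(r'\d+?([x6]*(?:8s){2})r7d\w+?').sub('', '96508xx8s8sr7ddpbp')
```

The pattern matches one or more of a digit (lazy); then zero or more of one of [x6], then the literal '8s' repeated 2 times (captured); then the literal 'r7d', then one or more of a word character (lazy).
Because the quantifier is non-greedy, it stops expanding at the earliest point where the rest of the pattern can succeed.
Matches: at [0:15] → '96508xx8s8sr7dd'.
`sub` substitutes '' at each match site.

'pbp'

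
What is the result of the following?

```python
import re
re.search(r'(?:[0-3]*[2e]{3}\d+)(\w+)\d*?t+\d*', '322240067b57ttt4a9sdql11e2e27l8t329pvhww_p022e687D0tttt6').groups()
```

('b57ttt4a9sdql11e2e27l8t329pvhww_p022e687D0ttt',)

The pattern matches zero or more of a character in [0-3], then exactly 3 of one of [2e], then one or more of a digit (non-capturing group); then one or more of a word character (captured); then zero or more of a digit (lazy), then one or more of a literal 't', then zero or more of a digit.
`re.search` scans for the first position where the pattern succeeds.
The match spans [0:56] → '322240067b57ttt4a9sdql11e2e27l8t329pvhww_p022e687D0tttt6'.
Captured: group 1 = 'b57ttt4a9sdql11e2e27l8t329pvhww_p022e687D0ttt'.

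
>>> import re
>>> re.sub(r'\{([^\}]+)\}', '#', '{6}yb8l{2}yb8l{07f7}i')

Each match is replaced by '#'.

'#yb8l#yb8l#i'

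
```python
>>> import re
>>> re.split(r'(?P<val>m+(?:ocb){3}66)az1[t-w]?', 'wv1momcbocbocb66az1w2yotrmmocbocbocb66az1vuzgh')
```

['wv1momcbocbocb66az1w2yotr', 'mmocbocbocb66', 'uzgh']

Pattern: one or more of the literal 'm', then the literal 'ocb' repeated 3 times, then the literal '66' (captured as 'val'); then the literal 'az1', then optionally a character in [t-w].
Matches to split on: at [25:42] → 'mmocbocbocb66az1v'.
With a capturing group present, the delimiter's captured portion is kept in the result list.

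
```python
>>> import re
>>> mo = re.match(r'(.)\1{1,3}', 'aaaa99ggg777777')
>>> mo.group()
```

`\1` has to match the exact text group 1 already captured.
`match` is anchored at position 0; if the pattern doesn't fit there, it returns None.
The match spans [0:4] → 'aaaa'.
Captured: group 1 = 'a'.

'aaaa'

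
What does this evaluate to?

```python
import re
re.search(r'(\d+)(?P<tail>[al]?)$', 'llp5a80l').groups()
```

('80', 'l')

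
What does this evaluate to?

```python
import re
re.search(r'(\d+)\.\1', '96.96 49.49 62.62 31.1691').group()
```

`\1` has to match the exact text group 1 already captured.
The match spans [0:5] → '96.96'.

'96.96'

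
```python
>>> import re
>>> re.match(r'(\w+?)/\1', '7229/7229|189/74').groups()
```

('7229',)

`\1` has to match the exact text group 1 already captured.
With `match`, the pattern is implicitly anchored at the beginning.
The match spans [0:9] → '7229/7229'.
Captured: group 1 = '7229'.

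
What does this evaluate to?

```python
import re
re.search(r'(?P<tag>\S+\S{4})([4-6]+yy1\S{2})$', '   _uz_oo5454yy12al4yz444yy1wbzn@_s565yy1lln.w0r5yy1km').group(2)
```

The match spans [3:54] → '_uz_oo5454yy12al4yz444yy1wbzn@_s565yy1lln.w0r5yy1km'.
Captured: group 1 = '_uz_oo5454yy12al4yz444yy1wbzn@_s565yy1lln.w0r', group 2 = '5yy1km'.

'5yy1km'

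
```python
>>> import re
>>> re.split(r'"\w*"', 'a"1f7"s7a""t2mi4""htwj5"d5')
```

Matches to split on: at [1:6] → '"1f7"'; at [9:11] → '""'; at [16:18] → '""'.
`split` removes every match and returns the 4 fragments in between.

['a', 's7a', 't2mi4', 'htwj5"d5']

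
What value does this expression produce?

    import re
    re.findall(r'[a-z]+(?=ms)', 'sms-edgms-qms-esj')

The lookaround is zero-width — it requires the adjacent text to match without consuming it, so the asserted text isn't part of the match.
`findall` yields the raw match text (3 of them) because the pattern has no groups.

['s', 'edg', 'q']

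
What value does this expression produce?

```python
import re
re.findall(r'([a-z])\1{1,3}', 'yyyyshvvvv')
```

['y', 'v']

`\1` is not a pattern — it's the concrete string captured by group 1, re-applied verbatim.
With a single group, `findall` returns only what that group captured — 2 items.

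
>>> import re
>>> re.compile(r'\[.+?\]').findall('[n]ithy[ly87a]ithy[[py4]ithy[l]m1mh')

['[n]', '[ly87a]', '[[py4]', '[l]']

The `?` after the quantifier makes it lazy — it takes as little as possible before letting the rest of the pattern try.
Since nothing is captured, `findall` lists the 4 matched substrings directly.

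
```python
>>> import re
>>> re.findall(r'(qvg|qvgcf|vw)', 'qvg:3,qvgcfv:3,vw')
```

['qvg', 'qvg', 'vw']

`|` is ordered: at each position the engine commits to the first alternative that works.
One capturing group, so `findall` returns just the captured substring from each match — 3 in all.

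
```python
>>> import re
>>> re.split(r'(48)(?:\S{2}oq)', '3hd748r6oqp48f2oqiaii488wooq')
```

['3hd7', '48', 'p', '48', 'iaii488wooq']

With a capturing group present, the delimiter's captured portion is kept in the result list.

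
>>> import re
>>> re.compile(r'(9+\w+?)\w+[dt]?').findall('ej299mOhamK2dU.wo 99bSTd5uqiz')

['99m', '99b']

The pattern matches one or more of a literal '9', then one or more of a word character (lazy) (captured); then one or more of a word character, then optionally one of [dt].
A `+?`/`*?`/`{m,n}?` starts at its minimum and grows only as far as needed for what follows to match.
Scanning left to right: at [3:14] match '99mOhamK2dU', group 1 = '99m'; at [18:29] match '99bSTd5uqiz', group 1 = '99b'.
Because there's exactly one group, `findall` drops the full match and keeps group 1 from each hit.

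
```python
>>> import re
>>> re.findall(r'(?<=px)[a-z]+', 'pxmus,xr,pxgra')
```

['mus', 'gra']

The lookaround is zero-width — it requires the adjacent text to match without consuming it, so the asserted text isn't part of the match.
With no groups in the pattern, `findall` gives back each whole match — 2 here.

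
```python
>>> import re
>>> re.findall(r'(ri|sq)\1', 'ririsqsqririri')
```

['ri', 'sq', 'ri']

After group 1 captures some text, `\1` only succeeds where that same text appears again.
Walking the string: at [0:4] match 'riri', group 1 = 'ri'; at [4:8] match 'sqsq', group 1 = 'sq'; at [8:12] match 'riri', group 1 = 'ri'.
Because there's exactly one group, `findall` drops the full match and keeps group 1 from each hit.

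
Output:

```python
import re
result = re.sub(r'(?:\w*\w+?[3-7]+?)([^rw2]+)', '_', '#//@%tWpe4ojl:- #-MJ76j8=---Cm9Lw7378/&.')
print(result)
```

Pattern: zero or more of a word character, then one or more of a word character (lazy), then one or more of a character in [3-7] (lazy) (non-capturing group); then one or more of any character except [rw2] (captured).
Matches: at [5:32] → 'tWpe4ojl:- #-MJ76j8=---Cm9L'; at [32:40] → 'w7378/&.'.
Every occurrence is swapped for '_'.

#//@%__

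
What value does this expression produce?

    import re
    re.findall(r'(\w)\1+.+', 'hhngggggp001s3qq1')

['h']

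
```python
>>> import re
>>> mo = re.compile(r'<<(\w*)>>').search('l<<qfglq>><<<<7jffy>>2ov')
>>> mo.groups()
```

('qfglq',)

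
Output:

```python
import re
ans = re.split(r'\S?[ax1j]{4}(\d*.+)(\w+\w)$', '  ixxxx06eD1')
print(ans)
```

This matches optionally a non-whitespace character, then exactly 4 of one of [ax1j]; then zero or more of a digit, then one or more of any character (captured); then one or more of a word character, then a word character (captured); then anchored at the end.
Matches to split on: at [2:12] → 'ixxxx06eD1'.
`re.split` interleaves the captured-group text with the surrounding fragments.

['  ', '06e', 'D1', '']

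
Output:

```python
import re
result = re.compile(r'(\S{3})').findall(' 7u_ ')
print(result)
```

This matches exactly 3 of a non-whitespace character (captured).
Walking the string: at [1:4] match '7u_', group 1 = '7u_'.
`findall` collects group 1 from the one match (1 total).

['7u_']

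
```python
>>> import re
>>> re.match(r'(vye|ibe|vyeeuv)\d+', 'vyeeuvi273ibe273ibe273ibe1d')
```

`match` is anchored at position 0; if the pattern doesn't fit there, it returns None.
Here the string doesn't start with a match, so the call returns None.

None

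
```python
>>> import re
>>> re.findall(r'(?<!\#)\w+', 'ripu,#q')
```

['ripu']

The negative lookahead/lookbehind blocks any match where the forbidden context is present.
Walking the string: at [0:4] → 'ripu'.
No capturing groups, so `findall` returns the 1 full match string.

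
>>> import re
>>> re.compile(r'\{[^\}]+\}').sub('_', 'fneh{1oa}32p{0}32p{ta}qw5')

'fneh_32p_32p_qw5'

Matches: at [4:9] → '{1oa}'; at [12:15] → '{0}'; at [18:22] → '{ta}'.
Every occurrence is swapped for '_'.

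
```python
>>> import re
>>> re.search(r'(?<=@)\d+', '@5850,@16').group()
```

The `(?=…)`/`(?<=…)` assertion just peeks at neighbouring text; it doesn't advance the match position.
The match spans [1:5] → '5850'.

'5850'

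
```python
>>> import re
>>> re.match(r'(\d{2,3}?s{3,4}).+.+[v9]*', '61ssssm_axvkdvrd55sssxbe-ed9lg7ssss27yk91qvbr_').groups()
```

The pattern matches 2 to 3 of a digit (lazy), then 3 to 4 of a literal 's' (captured); then one or more of any character, then one or more of any character, then zero or more of one of [v9].
`re.match` won't scan ahead — the pattern has to work from the very first character.
The match spans [0:46] → '61ssssm_axvkdvrd55sssxbe-ed9lg7ssss27yk91qvbr_'.
Captured: group 1 = '61ssss'.

('61ssss',)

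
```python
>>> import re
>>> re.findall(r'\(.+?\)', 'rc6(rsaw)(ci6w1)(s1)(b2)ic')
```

A `+?`/`*?`/`{m,n}?` starts at its minimum and grows only as far as needed for what follows to match.
Matches: at [3:9] → '(rsaw)'; at [9:16] → '(ci6w1)'; at [16:20] → '(s1)'; at [20:24] → '(b2)'.
With no groups in the pattern, `findall` gives back each whole match — 4 here.

['(rsaw)', '(ci6w1)', '(s1)', '(b2)']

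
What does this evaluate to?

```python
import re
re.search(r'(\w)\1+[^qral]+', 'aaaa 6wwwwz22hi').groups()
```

('a',)

The backreference `\1` re-matches whatever the first group consumed, character for character.
Unlike `match`, `search` isn't anchored — it looks for the pattern anywhere in the string.
The match spans [0:15] → 'aaaa 6wwwwz22hi'.
Captured: group 1 = 'a'.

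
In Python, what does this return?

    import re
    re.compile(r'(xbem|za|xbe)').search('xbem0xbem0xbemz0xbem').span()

(0, 4)

Branches in `(...|...)` are attempted left-to-right; the first branch that allows the whole pattern to succeed is taken.
`re.search` tries every starting position until one works.
The match spans [0:4] → 'xbem'.
Captured: group 1 = 'xbem'.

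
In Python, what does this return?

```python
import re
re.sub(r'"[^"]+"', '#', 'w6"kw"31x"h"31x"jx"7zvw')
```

'w6#31x#31x#7zvw'

`sub` substitutes '#' at each match site.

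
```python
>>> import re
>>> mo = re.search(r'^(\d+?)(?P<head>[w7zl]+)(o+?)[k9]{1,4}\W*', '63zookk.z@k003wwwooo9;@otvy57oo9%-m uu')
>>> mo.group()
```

'63zookk.'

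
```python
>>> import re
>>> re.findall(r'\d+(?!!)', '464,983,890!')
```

The negative lookahead/lookbehind blocks any match where the forbidden context is present.
Since nothing is captured, `findall` lists the 3 matched substrings directly.

['464', '983', '89']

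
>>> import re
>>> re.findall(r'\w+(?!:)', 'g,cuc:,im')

['g', 'cu', 'im']

Because the assertion is negative and zero-width, positions next to the forbidden text are skipped.
Matches: at [0:1] → 'g'; at [2:4] → 'cu'; at [7:9] → 'im'.
With no groups in the pattern, `findall` gives back each whole match — 3 here.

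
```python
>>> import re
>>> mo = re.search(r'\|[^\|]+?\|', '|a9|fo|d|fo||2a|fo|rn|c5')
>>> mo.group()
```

The match spans [0:4] → '|a9|'.

'|a9|'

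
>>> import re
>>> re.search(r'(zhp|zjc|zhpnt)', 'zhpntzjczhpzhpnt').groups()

Branches in `(...|...)` are attempted left-to-right; the first branch that allows the whole pattern to succeed is taken.
`search` walks the string left to right and returns the first match it finds.
The match spans [0:3] → 'zhp'.
Captured: group 1 = 'zhp'.

('zhp',)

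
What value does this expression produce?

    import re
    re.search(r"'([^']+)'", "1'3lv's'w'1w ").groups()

Unlike `match`, `search` isn't anchored — it looks for the pattern anywhere in the string.
The match spans [1:6] → "'3lv'".
Captured: group 1 = '3lv'.

('3lv',)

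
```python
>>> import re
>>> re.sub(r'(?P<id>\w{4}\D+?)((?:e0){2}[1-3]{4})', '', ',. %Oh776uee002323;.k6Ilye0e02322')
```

`sub` substitutes '' at each match site.

',. %Oh776uee002323;.'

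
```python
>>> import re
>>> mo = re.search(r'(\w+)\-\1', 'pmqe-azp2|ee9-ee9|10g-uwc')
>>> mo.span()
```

(10, 17)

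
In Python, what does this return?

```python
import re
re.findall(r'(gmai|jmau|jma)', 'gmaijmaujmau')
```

['gmai', 'jmau', 'jmau']

Alternation tries branches left to right and keeps the first one that lets the overall match succeed at that position.
One capturing group, so `findall` returns just the captured substring from each match — 3 in all.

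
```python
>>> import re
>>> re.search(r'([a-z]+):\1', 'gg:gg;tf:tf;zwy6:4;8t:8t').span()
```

(0, 5)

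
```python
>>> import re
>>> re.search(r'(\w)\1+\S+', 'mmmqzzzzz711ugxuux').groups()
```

('m',)

The backreference `\1` re-matches whatever the first group consumed, character for character.
`re.search` scans for the first position where the pattern succeeds.
The match spans [0:18] → 'mmmqzzzzz711ugxuux'.
Captured: group 1 = 'm'.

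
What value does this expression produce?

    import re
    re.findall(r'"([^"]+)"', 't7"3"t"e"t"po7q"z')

With a single group, `findall` returns only what that group captured — 3 items.

['3', 'e', 'po7q']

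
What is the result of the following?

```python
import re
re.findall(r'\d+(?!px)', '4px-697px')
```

Because the assertion is negative and zero-width, positions next to the forbidden text are skipped.
Scanning left to right: at [4:6] → '69'.
`findall` yields the raw match text (1 of them) because the pattern has no groups.

['69']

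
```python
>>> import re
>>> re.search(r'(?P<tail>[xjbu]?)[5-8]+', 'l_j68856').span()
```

Pattern: optionally one of [xjbu] (captured as 'tail'); then one or more of a character in [5-8].
`re.search` scans for the first position where the pattern succeeds.
The match spans [2:8] → 'j68856'.
Captured: group 1 = 'j'.

(2, 8)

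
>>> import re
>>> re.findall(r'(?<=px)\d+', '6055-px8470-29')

['8470']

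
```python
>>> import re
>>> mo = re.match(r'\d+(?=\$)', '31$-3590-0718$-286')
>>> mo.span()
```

The lookaround is zero-width — it requires the adjacent text to match without consuming it, so the asserted text isn't part of the match.
With `match`, the pattern is implicitly anchored at the beginning.
The match spans [0:2] → '31'.

(0, 2)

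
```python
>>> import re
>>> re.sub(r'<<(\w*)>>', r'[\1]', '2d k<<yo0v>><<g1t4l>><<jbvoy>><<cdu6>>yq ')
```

'2d k[yo0v][g1t4l][jbvoy][cdu6]yq '

`\1` in the replacement pulls in group 1's text for each match.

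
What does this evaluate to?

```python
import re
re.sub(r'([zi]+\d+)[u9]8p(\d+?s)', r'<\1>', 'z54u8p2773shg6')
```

'<z54>hg6'

Each match is replaced using the text its own group 1 captured.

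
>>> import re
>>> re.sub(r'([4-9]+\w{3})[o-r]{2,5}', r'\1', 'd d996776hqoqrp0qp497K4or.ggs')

This matches one or more of a character in [4-9], then exactly 3 of a word character (captured); then 2 to 5 of a character in [o-r].
Matches: at [3:15] → '996776hqoqrp'; at [18:25] → '497K4or'.
`\1` in the replacement pulls in group 1's text for each match.

'd d996776hqo0qp497K4.ggs'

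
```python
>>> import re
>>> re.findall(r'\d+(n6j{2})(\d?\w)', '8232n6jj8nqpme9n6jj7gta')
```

[('n6jj', '8n'), ('n6jj', '7g')]

Multiple groups make `findall` return tuples — one 2-tuple for each match.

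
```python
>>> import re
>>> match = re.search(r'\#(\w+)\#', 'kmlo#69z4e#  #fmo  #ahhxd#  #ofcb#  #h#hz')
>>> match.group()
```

`search` walks the string left to right and returns the first match it finds.
The match spans [4:11] → '#69z4e#'.
Captured: group 1 = '69z4e'.

'#69z4e#'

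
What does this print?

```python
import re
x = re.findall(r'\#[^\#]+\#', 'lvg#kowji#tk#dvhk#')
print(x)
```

['#kowji#', '#dvhk#']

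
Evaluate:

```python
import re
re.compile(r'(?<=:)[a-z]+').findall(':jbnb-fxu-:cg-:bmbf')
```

['jbnb', 'cg', 'bmbf']

The lookaround is zero-width — it requires the adjacent text to match without consuming it, so the asserted text isn't part of the match.
Matches: at [1:5] → 'jbnb'; at [11:13] → 'cg'; at [15:19] → 'bmbf'.
With no groups in the pattern, `findall` gives back each whole match — 3 here.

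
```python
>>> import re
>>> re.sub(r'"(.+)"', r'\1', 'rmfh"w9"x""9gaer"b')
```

'rmfhw9"x""9gaerb'

Matches: at [4:17] → '"w9"x""9gaer"'.
The replacement refers to a captured group, so each match is rewritten using its own captured text.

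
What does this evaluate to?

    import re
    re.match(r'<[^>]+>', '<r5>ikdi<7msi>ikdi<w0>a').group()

'<r5>'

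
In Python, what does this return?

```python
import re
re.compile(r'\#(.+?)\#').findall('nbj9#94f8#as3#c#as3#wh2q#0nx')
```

['94f8', 'c', 'wh2q']

The `?` after the quantifier makes it lazy — it takes as little as possible before letting the rest of the pattern try.
Matches: at [4:10] match '#94f8#', group 1 = '94f8'; at [13:16] match '#c#', group 1 = 'c'; at [19:25] match '#wh2q#', group 1 = 'wh2q'.
`findall` collects group 1 from each match (3 total).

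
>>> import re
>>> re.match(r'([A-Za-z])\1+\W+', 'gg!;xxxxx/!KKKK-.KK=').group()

'gg!;'

`re.match` only tries the pattern at the start of the string.
The match spans [0:4] → 'gg!;'.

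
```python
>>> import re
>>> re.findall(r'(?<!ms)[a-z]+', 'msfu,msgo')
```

['msfu', 'msgo']

The negative lookaround is zero-width — it rules out positions where the adjacent text would match, without consuming anything.
Matches: at [0:4] → 'msfu'; at [5:9] → 'msgo'.
`findall` yields the raw match text (2 of them) because the pattern has no groups.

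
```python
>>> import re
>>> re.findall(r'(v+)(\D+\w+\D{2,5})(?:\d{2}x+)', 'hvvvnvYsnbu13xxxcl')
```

The pattern matches one or more of a literal 'v' (captured); then one or more of a non-digit, then one or more of a word character, then 2 to 5 of a non-digit (captured); then exactly 2 of a digit, then one or more of the literal 'x' (non-capturing group).
Multiple groups make `findall` return tuples — one 2-tuple for the one match.

[('vvv', 'nvYsnbu')]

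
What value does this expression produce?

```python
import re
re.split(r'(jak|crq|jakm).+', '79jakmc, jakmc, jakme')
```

['79', 'jak', '']

Branches in `(...|...)` are attempted left-to-right; the first branch that allows the whole pattern to succeed is taken.
Matches to split on: at [2:21] → 'jakmc, jakmc, jakme'.
The group in the pattern means `split` returns the separators' captures alongside the pieces.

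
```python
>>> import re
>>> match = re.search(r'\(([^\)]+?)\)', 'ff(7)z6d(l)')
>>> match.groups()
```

The match spans [2:5] → '(7)'.
Captured: group 1 = '7'.

('7',)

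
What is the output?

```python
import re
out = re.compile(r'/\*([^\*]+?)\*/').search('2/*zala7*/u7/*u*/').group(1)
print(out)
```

zala7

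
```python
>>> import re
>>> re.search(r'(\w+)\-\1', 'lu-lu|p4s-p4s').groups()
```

('lu',)

`\1` is not a pattern — it's the concrete string captured by group 1, re-applied verbatim.
`search` walks the string left to right and returns the first match it finds.
The match spans [0:5] → 'lu-lu'.
Captured: group 1 = 'lu'.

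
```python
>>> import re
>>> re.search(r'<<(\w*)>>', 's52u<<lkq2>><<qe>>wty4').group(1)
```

'lkq2'

`search` walks the string left to right and returns the first match it finds.
The match spans [4:12] → '<<lkq2>>'.
Captured: group 1 = 'lkq2'.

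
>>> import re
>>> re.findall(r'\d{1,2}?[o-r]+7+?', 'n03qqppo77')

The pattern matches 1 to 2 of a digit (lazy); then one or more of a character in [o-r], then one or more of the literal '7' (lazy).
Lazy quantifiers expand one character at a time until the remainder of the pattern can match.
Walking the string: at [1:9] → '03qqppo7'.
With no groups in the pattern, `findall` gives back each whole match — 1 here.

['03qqppo7']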